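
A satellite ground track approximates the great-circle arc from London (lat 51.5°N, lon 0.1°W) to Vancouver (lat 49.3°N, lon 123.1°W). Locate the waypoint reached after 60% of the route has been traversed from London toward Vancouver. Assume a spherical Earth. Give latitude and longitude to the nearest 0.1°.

≈ lat 67.1°N, lon 81.7°W

Convert each endpoint to a unit vector on the sphere (x = cos φ cos λ, y = cos φ sin λ, z = sin φ).
The central angle between the endpoints is δ = arccos(p₁·p₂) ≈ 1.189 rad (68.1°).
Interpolate at f = 0.60 with slerp weights a = sin((1−f)δ)/sin δ ≈ 0.493, b = sin(fδ)/sin δ ≈ 0.705.
p = a·p₁ + b·p₂ ≈ (0.056, -0.386, 0.921); φ = arcsin(p_z) ≈ 67.05°, λ = atan2(p_y, p_x) ≈ -81.74°.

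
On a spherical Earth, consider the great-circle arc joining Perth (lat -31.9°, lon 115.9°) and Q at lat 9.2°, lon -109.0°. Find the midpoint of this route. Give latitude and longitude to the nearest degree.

≈ lat -27°, lon -166°

The haversine formula gives a central angle δ ≈ 2.316 rad (132.7°) between the endpoints.
Interpolate at f = 1/2 with slerp weights a = sin((1−f)δ)/sin δ ≈ 1.246, b = sin(fδ)/sin δ ≈ 1.246.
p = a·p₁ + b·p₂ ≈ (-0.863, -0.211, -0.459); φ = arcsin(p_z) ≈ -27.34°, λ = atan2(p_y, p_x) ≈ -166.23°.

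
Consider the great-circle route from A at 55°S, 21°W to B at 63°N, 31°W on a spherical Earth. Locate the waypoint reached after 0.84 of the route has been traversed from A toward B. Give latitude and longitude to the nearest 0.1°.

≈ 44.2°N, 28.1°W

From cos δ = sin φ₁ sin φ₂ + cos φ₁ cos φ₂ cos Δλ, the central angle is δ ≈ 2.064 rad (118.3°).
Interpolate at f = 0.84 with slerp weights a = sin((1−f)δ)/sin δ ≈ 0.368, b = sin(fδ)/sin δ ≈ 1.120.
p = a·p₁ + b·p₂ ≈ (0.633, -0.338, 0.697); φ = arcsin(p_z) ≈ 44.15°, λ = atan2(p_y, p_x) ≈ -28.07°.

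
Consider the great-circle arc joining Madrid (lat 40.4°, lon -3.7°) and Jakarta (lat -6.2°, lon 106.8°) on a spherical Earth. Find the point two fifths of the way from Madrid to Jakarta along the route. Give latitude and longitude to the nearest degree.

Convert each endpoint to a unit vector on the sphere (x = cos φ cos λ, y = cos φ sin λ, z = sin φ).
The central angle between the endpoints is δ = arccos(p₁·p₂) ≈ 1.913 rad (109.6°).
Interpolate at f = 2/5 with slerp weights a = sin((1−f)δ)/sin δ ≈ 0.968, b = sin(fδ)/sin δ ≈ 0.735.
p = a·p₁ + b·p₂ ≈ (0.524, 0.652, 0.548); φ = arcsin(p_z) ≈ 33.22°, λ = atan2(p_y, p_x) ≈ 51.20°.

≈ lat 33°, lon 51°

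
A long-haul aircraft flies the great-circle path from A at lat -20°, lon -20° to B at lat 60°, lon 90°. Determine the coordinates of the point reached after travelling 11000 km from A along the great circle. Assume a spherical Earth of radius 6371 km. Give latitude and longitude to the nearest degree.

≈ lat 57°, lon 55°

Write both endpoints as unit vectors p₁, p₂ with components (cos φ cos λ, cos φ sin λ, sin φ).
The central angle between the endpoints is δ = arccos(p₁·p₂) ≈ 2.045 rad (117.2°). The total great-circle distance is δ·R ≈ 2.045 × 6371 ≈ 13031 km, so the target fraction is f = 11000/13031 ≈ 0.844.
Interpolate at f ≈ 0.844 with slerp weights a = sin((1−f)δ)/sin δ ≈ 0.352, b = sin(fδ)/sin δ ≈ 1.111.
p = a·p₁ + b·p₂ ≈ (0.311, 0.442, 0.841); φ = arcsin(p_z) ≈ 57.28°, λ = atan2(p_y, p_x) ≈ 54.87°.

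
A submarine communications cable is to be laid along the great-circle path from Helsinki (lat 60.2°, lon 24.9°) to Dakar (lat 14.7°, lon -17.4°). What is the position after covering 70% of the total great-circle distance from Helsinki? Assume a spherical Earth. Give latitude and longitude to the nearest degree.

≈ lat 30°, lon -10°

Convert each endpoint to a unit vector on the sphere (x = cos φ cos λ, y = cos φ sin λ, z = sin φ).
The central angle between the endpoints is δ = arccos(p₁·p₂) ≈ 0.957 rad (54.8°).
Interpolate at f = 0.70 with slerp weights a = sin((1−f)δ)/sin δ ≈ 0.346, b = sin(fδ)/sin δ ≈ 0.760.
p = a·p₁ + b·p₂ ≈ (0.857, -0.147, 0.493); φ = arcsin(p_z) ≈ 29.56°, λ = atan2(p_y, p_x) ≈ -9.74°.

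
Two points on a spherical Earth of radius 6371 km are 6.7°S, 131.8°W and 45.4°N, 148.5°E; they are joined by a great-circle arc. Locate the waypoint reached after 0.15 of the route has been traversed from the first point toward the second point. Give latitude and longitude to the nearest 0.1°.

≈ 2.8°N, 140.9°W

From cos δ = sin φ₁ sin φ₂ + cos φ₁ cos φ₂ cos Δλ, the central angle is δ ≈ 1.529 rad (87.6°).
Interpolate at f = 0.15 with slerp weights a = sin((1−f)δ)/sin δ ≈ 0.964, b = sin(fδ)/sin δ ≈ 0.228.
p = a·p₁ + b·p₂ ≈ (-0.775, -0.630, 0.050); φ = arcsin(p_z) ≈ 2.84°, λ = atan2(p_y, p_x) ≈ -140.86°.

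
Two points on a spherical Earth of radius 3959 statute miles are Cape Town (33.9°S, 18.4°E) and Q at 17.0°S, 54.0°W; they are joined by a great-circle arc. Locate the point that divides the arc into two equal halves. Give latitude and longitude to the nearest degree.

Convert each endpoint to a unit vector on the sphere (x = cos φ cos λ, y = cos φ sin λ, z = sin φ).
The central angle between the endpoints is δ = arccos(p₁·p₂) ≈ 1.156 rad (66.2°).
Interpolate at f = 1/2 with slerp weights a = sin((1−f)δ)/sin δ ≈ 0.597, b = sin(fδ)/sin δ ≈ 0.597.
p = a·p₁ + b·p₂ ≈ (0.806, -0.305, -0.507); φ = arcsin(p_z) ≈ -30.50°, λ = atan2(p_y, p_x) ≈ -20.76°.

≈ 30°S, 21°W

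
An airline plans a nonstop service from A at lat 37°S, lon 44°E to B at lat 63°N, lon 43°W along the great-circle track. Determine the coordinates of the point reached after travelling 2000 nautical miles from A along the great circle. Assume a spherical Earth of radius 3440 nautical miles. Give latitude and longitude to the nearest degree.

≈ lat 8°S, lon 27°E

From cos δ = sin φ₁ sin φ₂ + cos φ₁ cos φ₂ cos Δλ, the central angle is δ ≈ 2.114 rad (121.1°). The total great-circle distance is δ·R ≈ 2.114 × 3440 ≈ 7274 nmi, so the target fraction is f = 2000/7274 ≈ 0.275.
Interpolate at f ≈ 0.275 with slerp weights a = sin((1−f)δ)/sin δ ≈ 1.168, b = sin(fδ)/sin δ ≈ 0.642.
p = a·p₁ + b·p₂ ≈ (0.884, 0.449, -0.131); φ = arcsin(p_z) ≈ -7.52°, λ = atan2(p_y, p_x) ≈ 26.94°.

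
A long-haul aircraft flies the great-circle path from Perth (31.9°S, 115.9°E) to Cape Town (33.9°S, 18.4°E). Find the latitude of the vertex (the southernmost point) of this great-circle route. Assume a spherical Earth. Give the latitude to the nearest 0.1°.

≈ 44.5°S

The great circle lies in the plane with unit normal n̂ = (p₁ × p₂)/|p₁ × p₂|.
Here n̂_z ≈ -0.713; the vertex latitude is φ_max = arccos|n̂_z| ≈ 44.5°.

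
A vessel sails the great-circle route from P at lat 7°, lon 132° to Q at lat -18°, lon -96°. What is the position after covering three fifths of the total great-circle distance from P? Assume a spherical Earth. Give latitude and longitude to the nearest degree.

≈ lat -16°, lon -151°

The haversine formula gives a central angle δ ≈ 2.304 rad (132.0°) between the endpoints.
Interpolate at f = 3/5 with slerp weights a = sin((1−f)δ)/sin δ ≈ 1.072, b = sin(fδ)/sin δ ≈ 1.322.
p = a·p₁ + b·p₂ ≈ (-0.843, -0.460, -0.278); φ = arcsin(p_z) ≈ -16.13°, λ = atan2(p_y, p_x) ≈ -151.41°.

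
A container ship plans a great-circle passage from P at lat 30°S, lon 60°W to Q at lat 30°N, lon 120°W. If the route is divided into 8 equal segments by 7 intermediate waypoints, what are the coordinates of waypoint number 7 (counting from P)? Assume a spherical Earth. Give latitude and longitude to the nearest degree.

≈ lat 23°N, lon 112°W

Convert each endpoint to a unit vector on the sphere (x = cos φ cos λ, y = cos φ sin λ, z = sin φ).
The central angle between the endpoints is δ = arccos(p₁·p₂) ≈ 1.445 rad (82.8°).
Interpolate at f = 7/8 with slerp weights a = sin((1−f)δ)/sin δ ≈ 0.181, b = sin(fδ)/sin δ ≈ 0.961.
p = a·p₁ + b·p₂ ≈ (-0.338, -0.857, 0.390); φ = arcsin(p_z) ≈ 22.95°, λ = atan2(p_y, p_x) ≈ -111.52°.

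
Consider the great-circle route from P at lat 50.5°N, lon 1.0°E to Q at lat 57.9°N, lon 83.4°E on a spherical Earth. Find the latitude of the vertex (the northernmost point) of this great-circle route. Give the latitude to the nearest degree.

≈ 62°N

The great circle lies in the plane with unit normal n̂ = (p₁ × p₂)/|p₁ × p₂|.
Here n̂_z ≈ +0.468; the vertex latitude is φ_max = arccos|n̂_z| ≈ 62.1°.
Check via Clairaut: cos φ_max = |cos φ₁| · sin C = cos(50.5°)·sin(47.4°) ≈ 0.468, again giving ≈ 62.1°.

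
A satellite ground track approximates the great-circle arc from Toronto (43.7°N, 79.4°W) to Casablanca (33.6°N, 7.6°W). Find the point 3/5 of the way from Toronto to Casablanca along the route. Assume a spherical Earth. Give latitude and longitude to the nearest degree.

The haversine formula gives a central angle δ ≈ 0.964 rad (55.2°) between the endpoints.
Interpolate at f = 3/5 with slerp weights a = sin((1−f)δ)/sin δ ≈ 0.458, b = sin(fδ)/sin δ ≈ 0.665.
p = a·p₁ + b·p₂ ≈ (0.610, -0.399, 0.685); φ = arcsin(p_z) ≈ 43.20°, λ = atan2(p_y, p_x) ≈ -33.15°.

≈ (43°N, 33°W)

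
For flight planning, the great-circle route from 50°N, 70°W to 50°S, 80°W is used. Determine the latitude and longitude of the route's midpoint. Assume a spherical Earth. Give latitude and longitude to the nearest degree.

The haversine formula gives a central angle δ ≈ 1.752 rad (100.4°) between the endpoints.
Interpolate at f = 1/2 with slerp weights a = sin((1−f)δ)/sin δ ≈ 0.781, b = sin(fδ)/sin δ ≈ 0.781.
p = a·p₁ + b·p₂ ≈ (0.259, -0.966, 0.000); φ = arcsin(p_z) ≈ 0.00°, λ = atan2(p_y, p_x) ≈ -75.00°.

≈ 0°N, 75°W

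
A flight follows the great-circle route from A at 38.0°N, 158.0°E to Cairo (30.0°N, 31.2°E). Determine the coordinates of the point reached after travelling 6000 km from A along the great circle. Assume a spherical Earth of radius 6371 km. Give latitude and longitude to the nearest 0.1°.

≈ 55.0°N, 78.7°E

Convert each endpoint to a unit vector on the sphere (x = cos φ cos λ, y = cos φ sin λ, z = sin φ).
The central angle between the endpoints is δ = arccos(p₁·p₂) ≈ 1.672 rad (95.8°). The total great-circle distance is δ·R ≈ 1.672 × 6371 ≈ 10652 km, so the target fraction is f = 6000/10652 ≈ 0.563.
Interpolate at f ≈ 0.563 with slerp weights a = sin((1−f)δ)/sin δ ≈ 0.670, b = sin(fδ)/sin δ ≈ 0.813.
p = a·p₁ + b·p₂ ≈ (0.112, 0.563, 0.819); φ = arcsin(p_z) ≈ 55.00°, λ = atan2(p_y, p_x) ≈ 78.72°.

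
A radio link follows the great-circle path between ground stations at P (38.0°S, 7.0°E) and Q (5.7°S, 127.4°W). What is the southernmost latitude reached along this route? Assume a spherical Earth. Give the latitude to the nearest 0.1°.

≈ 50.1°S

The great circle lies in the plane with unit normal n̂ = (p₁ × p₂)/|p₁ × p₂|.
Here n̂_z ≈ -0.642; the vertex latitude is φ_max = arccos|n̂_z| ≈ 50.1°.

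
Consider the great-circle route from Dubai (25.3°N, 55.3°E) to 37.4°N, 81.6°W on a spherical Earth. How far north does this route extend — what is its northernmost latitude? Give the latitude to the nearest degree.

The great circle lies in the plane with unit normal n̂ = (p₁ × p₂)/|p₁ × p₂|.
Here n̂_z ≈ -0.509; the vertex latitude is φ_max = arccos|n̂_z| ≈ 59.4°.
Check via Clairaut: cos φ_max = |cos φ₁| · sin C = cos(25.3°)·sin(34.3°) ≈ 0.509, again giving ≈ 59.4°.

≈ 59°N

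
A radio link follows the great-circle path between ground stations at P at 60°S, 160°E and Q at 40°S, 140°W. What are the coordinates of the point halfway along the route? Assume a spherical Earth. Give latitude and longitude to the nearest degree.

Convert each endpoint to a unit vector on the sphere (x = cos φ cos λ, y = cos φ sin λ, z = sin φ).
The central angle between the endpoints is δ = arccos(p₁·p₂) ≈ 0.725 rad (41.6°).
Interpolate at f = 1/2 with slerp weights a = sin((1−f)δ)/sin δ ≈ 0.535, b = sin(fδ)/sin δ ≈ 0.535.
p = a·p₁ + b·p₂ ≈ (-0.565, -0.172, -0.807); φ = arcsin(p_z) ≈ -53.80°, λ = atan2(p_y, p_x) ≈ -163.08°.

≈ 54°S, 163°W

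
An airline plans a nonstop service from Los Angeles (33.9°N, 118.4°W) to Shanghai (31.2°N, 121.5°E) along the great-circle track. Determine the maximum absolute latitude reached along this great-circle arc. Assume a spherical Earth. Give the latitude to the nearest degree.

The great circle lies in the plane with unit normal n̂ = (p₁ × p₂)/|p₁ × p₂|.
Here n̂_z ≈ -0.616; the vertex latitude is φ_max = arccos|n̂_z| ≈ 52.0°.

≈ 52°N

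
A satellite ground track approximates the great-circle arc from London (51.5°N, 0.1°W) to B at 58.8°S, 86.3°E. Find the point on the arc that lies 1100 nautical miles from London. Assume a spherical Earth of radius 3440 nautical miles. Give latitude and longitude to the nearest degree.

Convert each endpoint to a unit vector on the sphere (x = cos φ cos λ, y = cos φ sin λ, z = sin φ).
The central angle between the endpoints is δ = arccos(p₁·p₂) ≈ 2.277 rad (130.5°). The total great-circle distance is δ·R ≈ 2.277 × 3440 ≈ 7834 nmi, so the target fraction is f = 1100/7834 ≈ 0.140.
Interpolate at f ≈ 0.140 with slerp weights a = sin((1−f)δ)/sin δ ≈ 1.218, b = sin(fδ)/sin δ ≈ 0.413.
p = a·p₁ + b·p₂ ≈ (0.772, 0.212, 0.599); φ = arcsin(p_z) ≈ 36.83°, λ = atan2(p_y, p_x) ≈ 15.38°.

≈ 37°N, 15°E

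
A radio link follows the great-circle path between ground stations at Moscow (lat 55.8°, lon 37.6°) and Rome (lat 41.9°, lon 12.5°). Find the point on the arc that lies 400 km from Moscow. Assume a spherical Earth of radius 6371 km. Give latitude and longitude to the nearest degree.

The haversine formula gives a central angle δ ≈ 0.373 rad (21.4°) between the endpoints. The total great-circle distance is δ·R ≈ 0.373 × 6371 ≈ 2377 km, so the target fraction is f = 400/2377 ≈ 0.168.
Interpolate at f ≈ 0.168 with slerp weights a = sin((1−f)δ)/sin δ ≈ 0.838, b = sin(fδ)/sin δ ≈ 0.172.
p = a·p₁ + b·p₂ ≈ (0.498, 0.315, 0.808); φ = arcsin(p_z) ≈ 53.88°, λ = atan2(p_y, p_x) ≈ 32.31°.

≈ lat 54°, lon 32°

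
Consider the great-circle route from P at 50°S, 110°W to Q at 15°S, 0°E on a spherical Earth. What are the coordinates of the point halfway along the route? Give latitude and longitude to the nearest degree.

≈ 47°S, 39°W

The haversine formula gives a central angle δ ≈ 1.585 rad (90.8°) between the endpoints.
Interpolate at f = 1/2 with slerp weights a = sin((1−f)δ)/sin δ ≈ 0.712, b = sin(fδ)/sin δ ≈ 0.712.
p = a·p₁ + b·p₂ ≈ (0.531, -0.430, -0.730); φ = arcsin(p_z) ≈ -46.87°, λ = atan2(p_y, p_x) ≈ -38.99°.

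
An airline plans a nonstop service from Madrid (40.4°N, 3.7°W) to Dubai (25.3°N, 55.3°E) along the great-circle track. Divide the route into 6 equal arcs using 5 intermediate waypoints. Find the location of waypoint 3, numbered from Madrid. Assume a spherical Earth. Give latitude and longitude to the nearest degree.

≈ (37°N, 29°E)

Convert each endpoint to a unit vector on the sphere (x = cos φ cos λ, y = cos φ sin λ, z = sin φ).
The central angle between the endpoints is δ = arccos(p₁·p₂) ≈ 0.887 rad (50.8°).
Interpolate at f = 3/6 with slerp weights a = sin((1−f)δ)/sin δ ≈ 0.554, b = sin(fδ)/sin δ ≈ 0.554.
p = a·p₁ + b·p₂ ≈ (0.706, 0.384, 0.595); φ = arcsin(p_z) ≈ 36.54°, λ = atan2(p_y, p_x) ≈ 28.57°.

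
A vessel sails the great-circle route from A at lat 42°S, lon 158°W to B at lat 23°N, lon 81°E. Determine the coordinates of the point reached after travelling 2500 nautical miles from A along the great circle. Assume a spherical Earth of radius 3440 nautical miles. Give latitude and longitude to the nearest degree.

≈ lat 31°S, lon 151°E

Write both endpoints as unit vectors p₁, p₂ with components (cos φ cos λ, cos φ sin λ, sin φ).
The central angle between the endpoints is δ = arccos(p₁·p₂) ≈ 2.232 rad (127.9°). The total great-circle distance is δ·R ≈ 2.232 × 3440 ≈ 7677 nmi, so the target fraction is f = 2500/7677 ≈ 0.326.
Interpolate at f ≈ 0.326 with slerp weights a = sin((1−f)δ)/sin δ ≈ 1.264, b = sin(fδ)/sin δ ≈ 0.842.
p = a·p₁ + b·p₂ ≈ (-0.750, 0.413, -0.517); φ = arcsin(p_z) ≈ -31.12°, λ = atan2(p_y, p_x) ≈ 151.13°.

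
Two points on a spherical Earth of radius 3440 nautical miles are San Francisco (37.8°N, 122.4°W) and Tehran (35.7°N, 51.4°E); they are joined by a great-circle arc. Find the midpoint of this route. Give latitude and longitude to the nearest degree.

≈ (86°N, 21°W)

The haversine formula gives a central angle δ ≈ 1.855 rad (106.3°) between the endpoints.
Interpolate at f = 1/2 with slerp weights a = sin((1−f)δ)/sin δ ≈ 0.833, b = sin(fδ)/sin δ ≈ 0.833.
p = a·p₁ + b·p₂ ≈ (0.069, -0.027, 0.997); φ = arcsin(p_z) ≈ 85.73°, λ = atan2(p_y, p_x) ≈ -21.32°.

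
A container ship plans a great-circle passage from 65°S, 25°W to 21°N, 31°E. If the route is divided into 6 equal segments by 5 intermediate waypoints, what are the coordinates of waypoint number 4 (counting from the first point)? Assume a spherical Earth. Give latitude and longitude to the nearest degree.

≈ 9°S, 20°E

The haversine formula gives a central angle δ ≈ 1.675 rad (96.0°) between the endpoints.
Interpolate at f = 4/6 with slerp weights a = sin((1−f)δ)/sin δ ≈ 0.533, b = sin(fδ)/sin δ ≈ 0.904.
p = a·p₁ + b·p₂ ≈ (0.927, 0.339, -0.159); φ = arcsin(p_z) ≈ -9.15°, λ = atan2(p_y, p_x) ≈ 20.10°.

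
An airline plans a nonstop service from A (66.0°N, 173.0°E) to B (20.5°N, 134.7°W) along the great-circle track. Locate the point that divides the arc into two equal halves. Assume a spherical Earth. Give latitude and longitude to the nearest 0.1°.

≈ (45.8°N, 149.9°W)

The haversine formula gives a central angle δ ≈ 0.985 rad (56.4°) between the endpoints.
Interpolate at f = 1/2 with slerp weights a = sin((1−f)δ)/sin δ ≈ 0.567, b = sin(fδ)/sin δ ≈ 0.567.
p = a·p₁ + b·p₂ ≈ (-0.603, -0.350, 0.717); φ = arcsin(p_z) ≈ 45.81°, λ = atan2(p_y, p_x) ≈ -149.89°.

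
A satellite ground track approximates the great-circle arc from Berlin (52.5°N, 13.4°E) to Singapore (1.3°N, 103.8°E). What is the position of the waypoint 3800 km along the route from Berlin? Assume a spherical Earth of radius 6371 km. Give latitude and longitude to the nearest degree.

Convert each endpoint to a unit vector on the sphere (x = cos φ cos λ, y = cos φ sin λ, z = sin φ).
The central angle between the endpoints is δ = arccos(p₁·p₂) ≈ 1.557 rad (89.2°). The total great-circle distance is δ·R ≈ 1.557 × 6371 ≈ 9920 km, so the target fraction is f = 3800/9920 ≈ 0.383.
Interpolate at f ≈ 0.383 with slerp weights a = sin((1−f)δ)/sin δ ≈ 0.820, b = sin(fδ)/sin δ ≈ 0.562.
p = a·p₁ + b·p₂ ≈ (0.351, 0.661, 0.663); φ = arcsin(p_z) ≈ 41.53°, λ = atan2(p_y, p_x) ≈ 62.01°.

≈ 42°N, 62°E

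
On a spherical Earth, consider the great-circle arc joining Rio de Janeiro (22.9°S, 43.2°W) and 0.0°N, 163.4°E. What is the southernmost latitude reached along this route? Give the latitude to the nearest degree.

≈ 43°S

The great circle lies in the plane with unit normal n̂ = (p₁ × p₂)/|p₁ × p₂|.
Here n̂_z ≈ -0.727; the vertex latitude is φ_max = arccos|n̂_z| ≈ 43.3°.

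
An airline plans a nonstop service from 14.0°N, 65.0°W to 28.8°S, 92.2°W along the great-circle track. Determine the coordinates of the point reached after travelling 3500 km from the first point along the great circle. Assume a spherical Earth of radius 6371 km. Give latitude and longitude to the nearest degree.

Convert each endpoint to a unit vector on the sphere (x = cos φ cos λ, y = cos φ sin λ, z = sin φ).
The central angle between the endpoints is δ = arccos(p₁·p₂) ≈ 0.877 rad (50.2°). The total great-circle distance is δ·R ≈ 0.877 × 6371 ≈ 5585 km, so the target fraction is f = 3500/5585 ≈ 0.627.
Interpolate at f ≈ 0.627 with slerp weights a = sin((1−f)δ)/sin δ ≈ 0.418, b = sin(fδ)/sin δ ≈ 0.679.
p = a·p₁ + b·p₂ ≈ (0.149, -0.963, -0.226); φ = arcsin(p_z) ≈ -13.07°, λ = atan2(p_y, p_x) ≈ -81.22°.

≈ 13°S, 81°W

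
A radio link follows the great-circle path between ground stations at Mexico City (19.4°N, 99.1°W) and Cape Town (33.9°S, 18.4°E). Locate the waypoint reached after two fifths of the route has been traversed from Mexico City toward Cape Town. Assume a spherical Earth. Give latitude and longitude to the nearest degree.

≈ (7°S, 57°W)

Write both endpoints as unit vectors p₁, p₂ with components (cos φ cos λ, cos φ sin λ, sin φ).
The central angle between the endpoints is δ = arccos(p₁·p₂) ≈ 2.149 rad (123.1°).
Interpolate at f = 2/5 with slerp weights a = sin((1−f)δ)/sin δ ≈ 1.147, b = sin(fδ)/sin δ ≈ 0.905.
p = a·p₁ + b·p₂ ≈ (0.542, -0.832, -0.124); φ = arcsin(p_z) ≈ -7.10°, λ = atan2(p_y, p_x) ≈ -56.93°.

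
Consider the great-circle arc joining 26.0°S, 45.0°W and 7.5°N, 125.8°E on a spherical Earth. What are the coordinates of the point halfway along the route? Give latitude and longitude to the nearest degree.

The haversine formula gives a central angle δ ≈ 2.784 rad (159.5°) between the endpoints.
Interpolate at f = 1/2 with slerp weights a = sin((1−f)δ)/sin δ ≈ 2.814, b = sin(fδ)/sin δ ≈ 2.814.
p = a·p₁ + b·p₂ ≈ (0.156, 0.474, -0.866); φ = arcsin(p_z) ≈ -60.03°, λ = atan2(p_y, p_x) ≈ 71.75°.

≈ 60°S, 72°E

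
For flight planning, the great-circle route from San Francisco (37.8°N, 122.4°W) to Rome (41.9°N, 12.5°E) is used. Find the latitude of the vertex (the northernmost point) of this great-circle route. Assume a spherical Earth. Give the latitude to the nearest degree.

≈ 65°N

The great circle lies in the plane with unit normal n̂ = (p₁ × p₂)/|p₁ × p₂|.
Here n̂_z ≈ +0.417; the vertex latitude is φ_max = arccos|n̂_z| ≈ 65.4°.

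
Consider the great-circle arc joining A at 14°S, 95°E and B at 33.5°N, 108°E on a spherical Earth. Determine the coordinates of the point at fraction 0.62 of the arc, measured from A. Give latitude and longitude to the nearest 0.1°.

Write both endpoints as unit vectors p₁, p₂ with components (cos φ cos λ, cos φ sin λ, sin φ).
The central angle between the endpoints is δ = arccos(p₁·p₂) ≈ 0.857 rad (49.1°).
Interpolate at f = 0.62 with slerp weights a = sin((1−f)δ)/sin δ ≈ 0.423, b = sin(fδ)/sin δ ≈ 0.670.
p = a·p₁ + b·p₂ ≈ (-0.209, 0.941, 0.268); φ = arcsin(p_z) ≈ 15.52°, λ = atan2(p_y, p_x) ≈ 102.50°.

≈ 15.5°N, 102.5°E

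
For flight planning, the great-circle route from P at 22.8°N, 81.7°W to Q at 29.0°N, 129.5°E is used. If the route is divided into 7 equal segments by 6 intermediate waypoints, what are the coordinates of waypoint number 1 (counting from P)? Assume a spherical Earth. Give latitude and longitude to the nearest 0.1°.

≈ 37.0°N, 92.9°W

The haversine formula gives a central angle δ ≈ 2.096 rad (120.1°) between the endpoints.
Interpolate at f = 1/7 with slerp weights a = sin((1−f)δ)/sin δ ≈ 1.127, b = sin(fδ)/sin δ ≈ 0.341.
p = a·p₁ + b·p₂ ≈ (-0.040, -0.798, 0.602); φ = arcsin(p_z) ≈ 37.01°, λ = atan2(p_y, p_x) ≈ -92.86°.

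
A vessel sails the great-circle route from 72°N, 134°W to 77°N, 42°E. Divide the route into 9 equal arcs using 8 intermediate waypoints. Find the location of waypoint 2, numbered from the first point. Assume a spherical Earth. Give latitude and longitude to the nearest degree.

≈ 79°N, 133°W

Convert each endpoint to a unit vector on the sphere (x = cos φ cos λ, y = cos φ sin λ, z = sin φ).
The central angle between the endpoints is δ = arccos(p₁·p₂) ≈ 0.541 rad (31.0°).
Interpolate at f = 2/9 with slerp weights a = sin((1−f)δ)/sin δ ≈ 0.793, b = sin(fδ)/sin δ ≈ 0.233.
p = a·p₁ + b·p₂ ≈ (-0.131, -0.141, 0.981); φ = arcsin(p_z) ≈ 78.88°, λ = atan2(p_y, p_x) ≈ -132.91°.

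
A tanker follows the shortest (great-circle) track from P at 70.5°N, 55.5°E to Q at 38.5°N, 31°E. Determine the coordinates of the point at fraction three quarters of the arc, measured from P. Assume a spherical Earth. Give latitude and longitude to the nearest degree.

From cos δ = sin φ₁ sin φ₂ + cos φ₁ cos φ₂ cos Δλ, the central angle is δ ≈ 0.601 rad (34.5°).
Interpolate at f = 3/4 with slerp weights a = sin((1−f)δ)/sin δ ≈ 0.265, b = sin(fδ)/sin δ ≈ 0.770.
p = a·p₁ + b·p₂ ≈ (0.567, 0.383, 0.729); φ = arcsin(p_z) ≈ 46.82°, λ = atan2(p_y, p_x) ≈ 34.07°.

≈ 47°N, 34°E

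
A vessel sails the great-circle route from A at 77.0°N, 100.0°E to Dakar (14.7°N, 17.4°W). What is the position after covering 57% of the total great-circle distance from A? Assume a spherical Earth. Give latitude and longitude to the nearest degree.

Write both endpoints as unit vectors p₁, p₂ with components (cos φ cos λ, cos φ sin λ, sin φ).
The central angle between the endpoints is δ = arccos(p₁·p₂) ≈ 1.423 rad (81.5°).
Interpolate at f = 0.57 with slerp weights a = sin((1−f)δ)/sin δ ≈ 0.581, b = sin(fδ)/sin δ ≈ 0.733.
p = a·p₁ + b·p₂ ≈ (0.654, -0.083, 0.752); φ = arcsin(p_z) ≈ 48.76°, λ = atan2(p_y, p_x) ≈ -7.27°.

≈ 49°N, 7°W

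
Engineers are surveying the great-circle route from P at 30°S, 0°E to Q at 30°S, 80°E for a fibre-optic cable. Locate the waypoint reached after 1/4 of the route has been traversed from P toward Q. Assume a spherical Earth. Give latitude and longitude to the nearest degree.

The haversine formula gives a central angle δ ≈ 1.181 rad (67.7°) between the endpoints.
Interpolate at f = 1/4 with slerp weights a = sin((1−f)δ)/sin δ ≈ 0.837, b = sin(fδ)/sin δ ≈ 0.315.
p = a·p₁ + b·p₂ ≈ (0.772, 0.268, -0.576); φ = arcsin(p_z) ≈ -35.16°, λ = atan2(p_y, p_x) ≈ 19.16°.

≈ 35°S, 19°E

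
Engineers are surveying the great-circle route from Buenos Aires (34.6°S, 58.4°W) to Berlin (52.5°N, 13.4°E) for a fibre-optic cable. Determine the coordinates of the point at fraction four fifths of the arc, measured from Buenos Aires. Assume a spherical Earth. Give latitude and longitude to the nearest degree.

Convert each endpoint to a unit vector on the sphere (x = cos φ cos λ, y = cos φ sin λ, z = sin φ).
The central angle between the endpoints is δ = arccos(p₁·p₂) ≈ 1.869 rad (107.1°).
Interpolate at f = 4/5 with slerp weights a = sin((1−f)δ)/sin δ ≈ 0.382, b = sin(fδ)/sin δ ≈ 1.043.
p = a·p₁ + b·p₂ ≈ (0.783, -0.121, 0.611); φ = arcsin(p_z) ≈ 37.64°, λ = atan2(p_y, p_x) ≈ -8.77°.

≈ (38°N, 9°W)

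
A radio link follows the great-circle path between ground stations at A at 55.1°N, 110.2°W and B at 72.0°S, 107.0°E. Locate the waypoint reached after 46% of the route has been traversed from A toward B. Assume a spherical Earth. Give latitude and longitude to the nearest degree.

≈ 13°S, 138°W

From cos δ = sin φ₁ sin φ₂ + cos φ₁ cos φ₂ cos Δλ, the central angle is δ ≈ 2.741 rad (157.0°).
Interpolate at f = 0.46 with slerp weights a = sin((1−f)δ)/sin δ ≈ 2.554, b = sin(fδ)/sin δ ≈ 2.442.
p = a·p₁ + b·p₂ ≈ (-0.725, -0.650, -0.228); φ = arcsin(p_z) ≈ -13.19°, λ = atan2(p_y, p_x) ≈ -138.15°.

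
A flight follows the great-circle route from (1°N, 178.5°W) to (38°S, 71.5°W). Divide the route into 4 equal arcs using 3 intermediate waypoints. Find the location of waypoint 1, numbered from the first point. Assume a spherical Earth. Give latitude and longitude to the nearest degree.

The haversine formula gives a central angle δ ≈ 1.814 rad (104.0°) between the endpoints.
Interpolate at f = 1/4 with slerp weights a = sin((1−f)δ)/sin δ ≈ 1.008, b = sin(fδ)/sin δ ≈ 0.452.
p = a·p₁ + b·p₂ ≈ (-0.894, -0.364, -0.260); φ = arcsin(p_z) ≈ -15.09°, λ = atan2(p_y, p_x) ≈ -157.87°.

≈ (15°S, 158°W)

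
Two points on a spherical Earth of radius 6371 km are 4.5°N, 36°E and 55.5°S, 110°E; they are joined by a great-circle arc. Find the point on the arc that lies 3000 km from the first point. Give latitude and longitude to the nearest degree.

≈ 18°S, 51°E

Write both endpoints as unit vectors p₁, p₂ with components (cos φ cos λ, cos φ sin λ, sin φ).
The central angle between the endpoints is δ = arccos(p₁·p₂) ≈ 1.480 rad (84.8°). The total great-circle distance is δ·R ≈ 1.480 × 6371 ≈ 9427 km, so the target fraction is f = 3000/9427 ≈ 0.318.
Interpolate at f ≈ 0.318 with slerp weights a = sin((1−f)δ)/sin δ ≈ 0.850, b = sin(fδ)/sin δ ≈ 0.456.
p = a·p₁ + b·p₂ ≈ (0.597, 0.740, -0.309); φ = arcsin(p_z) ≈ -17.99°, λ = atan2(p_y, p_x) ≈ 51.12°.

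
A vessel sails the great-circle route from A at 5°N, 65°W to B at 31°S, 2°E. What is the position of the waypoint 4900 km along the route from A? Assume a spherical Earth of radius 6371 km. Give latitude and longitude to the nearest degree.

From cos δ = sin φ₁ sin φ₂ + cos φ₁ cos φ₂ cos Δλ, the central angle is δ ≈ 1.278 rad (73.2°). The total great-circle distance is δ·R ≈ 1.278 × 6371 ≈ 8141 km, so the target fraction is f = 4900/8141 ≈ 0.602.
Interpolate at f ≈ 0.602 with slerp weights a = sin((1−f)δ)/sin δ ≈ 0.509, b = sin(fδ)/sin δ ≈ 0.726.
p = a·p₁ + b·p₂ ≈ (0.836, -0.438, -0.330); φ = arcsin(p_z) ≈ -19.26°, λ = atan2(p_y, p_x) ≈ -27.62°.

≈ 19°S, 28°W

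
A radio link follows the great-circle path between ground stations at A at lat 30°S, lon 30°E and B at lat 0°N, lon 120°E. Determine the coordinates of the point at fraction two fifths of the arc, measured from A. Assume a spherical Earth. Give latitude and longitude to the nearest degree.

Convert each endpoint to a unit vector on the sphere (x = cos φ cos λ, y = cos φ sin λ, z = sin φ).
The central angle between the endpoints is δ = arccos(p₁·p₂) ≈ 1.571 rad (90.0°).
Interpolate at f = 2/5 with slerp weights a = sin((1−f)δ)/sin δ ≈ 0.809, b = sin(fδ)/sin δ ≈ 0.588.
p = a·p₁ + b·p₂ ≈ (0.313, 0.859, -0.405); φ = arcsin(p_z) ≈ -23.86°, λ = atan2(p_y, p_x) ≈ 69.99°.

≈ lat 24°S, lon 70°E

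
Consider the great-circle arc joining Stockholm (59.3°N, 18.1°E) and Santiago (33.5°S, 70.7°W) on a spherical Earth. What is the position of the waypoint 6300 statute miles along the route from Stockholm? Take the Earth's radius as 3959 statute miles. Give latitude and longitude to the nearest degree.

Convert each endpoint to a unit vector on the sphere (x = cos φ cos λ, y = cos φ sin λ, z = sin φ).
The central angle between the endpoints is δ = arccos(p₁·p₂) ≈ 2.055 rad (117.8°). The total great-circle distance is δ·R ≈ 2.055 × 3959 ≈ 8136 mi, so the target fraction is f = 6300/8136 ≈ 0.774.
Interpolate at f ≈ 0.774 with slerp weights a = sin((1−f)δ)/sin δ ≈ 0.506, b = sin(fδ)/sin δ ≈ 1.130.
p = a·p₁ + b·p₂ ≈ (0.557, -0.809, -0.189); φ = arcsin(p_z) ≈ -10.88°, λ = atan2(p_y, p_x) ≈ -55.46°.

≈ 11°S, 55°W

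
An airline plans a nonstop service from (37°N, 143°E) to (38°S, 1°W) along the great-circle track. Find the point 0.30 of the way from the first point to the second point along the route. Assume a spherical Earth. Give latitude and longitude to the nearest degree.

Convert each endpoint to a unit vector on the sphere (x = cos φ cos λ, y = cos φ sin λ, z = sin φ).
The central angle between the endpoints is δ = arccos(p₁·p₂) ≈ 2.646 rad (151.6°).
Interpolate at f = 0.30 with slerp weights a = sin((1−f)δ)/sin δ ≈ 2.020, b = sin(fδ)/sin δ ≈ 1.499.
p = a·p₁ + b·p₂ ≈ (-0.107, 0.950, 0.293); φ = arcsin(p_z) ≈ 17.02°, λ = atan2(p_y, p_x) ≈ 96.43°.

≈ (17°N, 96°E)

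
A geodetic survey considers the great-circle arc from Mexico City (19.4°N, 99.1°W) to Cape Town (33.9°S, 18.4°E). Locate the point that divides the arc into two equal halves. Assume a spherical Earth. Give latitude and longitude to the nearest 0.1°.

≈ (13.7°S, 46.4°W)

Convert each endpoint to a unit vector on the sphere (x = cos φ cos λ, y = cos φ sin λ, z = sin φ).
The central angle between the endpoints is δ = arccos(p₁·p₂) ≈ 2.149 rad (123.1°).
Interpolate at f = 1/2 with slerp weights a = sin((1−f)δ)/sin δ ≈ 1.050, b = sin(fδ)/sin δ ≈ 1.050.
p = a·p₁ + b·p₂ ≈ (0.671, -0.703, -0.237); φ = arcsin(p_z) ≈ -13.71°, λ = atan2(p_y, p_x) ≈ -46.36°.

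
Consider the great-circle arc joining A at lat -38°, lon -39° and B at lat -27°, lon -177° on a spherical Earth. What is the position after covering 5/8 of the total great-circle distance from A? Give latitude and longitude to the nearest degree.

Convert each endpoint to a unit vector on the sphere (x = cos φ cos λ, y = cos φ sin λ, z = sin φ).
The central angle between the endpoints is δ = arccos(p₁·p₂) ≈ 1.816 rad (104.0°).
Interpolate at f = 5/8 with slerp weights a = sin((1−f)δ)/sin δ ≈ 0.649, b = sin(fδ)/sin δ ≈ 0.934.
p = a·p₁ + b·p₂ ≈ (-0.434, -0.365, -0.824); φ = arcsin(p_z) ≈ -55.44°, λ = atan2(p_y, p_x) ≈ -139.91°.

≈ lat -55°, lon -140°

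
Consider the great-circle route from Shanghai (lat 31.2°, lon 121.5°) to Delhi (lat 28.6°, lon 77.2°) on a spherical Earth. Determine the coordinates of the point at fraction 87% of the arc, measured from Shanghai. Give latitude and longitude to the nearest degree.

The haversine formula gives a central angle δ ≈ 0.667 rad (38.2°) between the endpoints.
Interpolate at f = 0.87 with slerp weights a = sin((1−f)δ)/sin δ ≈ 0.140, b = sin(fδ)/sin δ ≈ 0.886.
p = a·p₁ + b·p₂ ≈ (0.110, 0.861, 0.497); φ = arcsin(p_z) ≈ 29.79°, λ = atan2(p_y, p_x) ≈ 82.73°.

≈ lat 30°, lon 83°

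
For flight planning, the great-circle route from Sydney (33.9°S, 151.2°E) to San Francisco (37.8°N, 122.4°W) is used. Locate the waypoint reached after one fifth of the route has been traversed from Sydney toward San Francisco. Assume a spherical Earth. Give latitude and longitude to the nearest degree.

Write both endpoints as unit vectors p₁, p₂ with components (cos φ cos λ, cos φ sin λ, sin φ).
The central angle between the endpoints is δ = arccos(p₁·p₂) ≈ 1.876 rad (107.5°).
Interpolate at f = 1/5 with slerp weights a = sin((1−f)δ)/sin δ ≈ 1.046, b = sin(fδ)/sin δ ≈ 0.384.
p = a·p₁ + b·p₂ ≈ (-0.923, 0.162, -0.348); φ = arcsin(p_z) ≈ -20.36°, λ = atan2(p_y, p_x) ≈ 170.06°.

≈ (20°S, 170°E)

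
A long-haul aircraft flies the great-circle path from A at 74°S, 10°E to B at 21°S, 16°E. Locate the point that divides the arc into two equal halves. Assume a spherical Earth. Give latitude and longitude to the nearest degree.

Convert each endpoint to a unit vector on the sphere (x = cos φ cos λ, y = cos φ sin λ, z = sin φ).
The central angle between the endpoints is δ = arccos(p₁·p₂) ≈ 0.927 rad (53.1°).
Interpolate at f = 1/2 with slerp weights a = sin((1−f)δ)/sin δ ≈ 0.559, b = sin(fδ)/sin δ ≈ 0.559.
p = a·p₁ + b·p₂ ≈ (0.653, 0.171, -0.738); φ = arcsin(p_z) ≈ -47.53°, λ = atan2(p_y, p_x) ≈ 14.63°.

≈ 48°S, 15°E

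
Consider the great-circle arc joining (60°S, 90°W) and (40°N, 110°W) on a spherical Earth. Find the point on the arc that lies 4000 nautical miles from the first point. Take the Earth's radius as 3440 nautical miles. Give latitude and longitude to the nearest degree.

≈ (6°N, 104°W)

From cos δ = sin φ₁ sin φ₂ + cos φ₁ cos φ₂ cos Δλ, the central angle is δ ≈ 1.769 rad (101.3°). The total great-circle distance is δ·R ≈ 1.769 × 3440 ≈ 6085 nmi, so the target fraction is f = 4000/6085 ≈ 0.657.
Interpolate at f ≈ 0.657 with slerp weights a = sin((1−f)δ)/sin δ ≈ 0.581, b = sin(fδ)/sin δ ≈ 0.936.
p = a·p₁ + b·p₂ ≈ (-0.245, -0.964, 0.099); φ = arcsin(p_z) ≈ 5.66°, λ = atan2(p_y, p_x) ≈ -104.27°.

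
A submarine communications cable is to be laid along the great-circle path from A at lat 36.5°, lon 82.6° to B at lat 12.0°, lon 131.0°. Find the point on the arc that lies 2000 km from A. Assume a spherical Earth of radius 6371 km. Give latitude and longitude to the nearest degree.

≈ lat 30°, lon 102°

Write both endpoints as unit vectors p₁, p₂ with components (cos φ cos λ, cos φ sin λ, sin φ).
The central angle between the endpoints is δ = arccos(p₁·p₂) ≈ 0.869 rad (49.8°). The total great-circle distance is δ·R ≈ 0.869 × 6371 ≈ 5535 km, so the target fraction is f = 2000/5535 ≈ 0.361.
Interpolate at f ≈ 0.361 with slerp weights a = sin((1−f)δ)/sin δ ≈ 0.690, b = sin(fδ)/sin δ ≈ 0.404.
p = a·p₁ + b·p₂ ≈ (-0.188, 0.849, 0.495); φ = arcsin(p_z) ≈ 29.64°, λ = atan2(p_y, p_x) ≈ 102.50°.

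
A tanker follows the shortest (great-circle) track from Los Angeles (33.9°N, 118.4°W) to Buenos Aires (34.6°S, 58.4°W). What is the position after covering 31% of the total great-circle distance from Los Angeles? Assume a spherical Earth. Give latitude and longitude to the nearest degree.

Write both endpoints as unit vectors p₁, p₂ with components (cos φ cos λ, cos φ sin λ, sin φ).
The central angle between the endpoints is δ = arccos(p₁·p₂) ≈ 1.546 rad (88.6°).
Interpolate at f = 0.31 with slerp weights a = sin((1−f)δ)/sin δ ≈ 0.876, b = sin(fδ)/sin δ ≈ 0.461.
p = a·p₁ + b·p₂ ≈ (-0.147, -0.963, 0.227); φ = arcsin(p_z) ≈ 13.10°, λ = atan2(p_y, p_x) ≈ -98.67°.

≈ 13°N, 99°W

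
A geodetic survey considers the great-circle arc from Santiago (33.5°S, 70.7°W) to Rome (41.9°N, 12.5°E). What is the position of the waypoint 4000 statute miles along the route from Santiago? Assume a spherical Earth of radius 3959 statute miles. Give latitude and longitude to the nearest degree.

The haversine formula gives a central angle δ ≈ 1.870 rad (107.2°) between the endpoints. The total great-circle distance is δ·R ≈ 1.870 × 3959 ≈ 7405 mi, so the target fraction is f = 4000/7405 ≈ 0.540.
Interpolate at f ≈ 0.540 with slerp weights a = sin((1−f)δ)/sin δ ≈ 0.793, b = sin(fδ)/sin δ ≈ 0.887.
p = a·p₁ + b·p₂ ≈ (0.863, -0.481, 0.154); φ = arcsin(p_z) ≈ 8.87°, λ = atan2(p_y, p_x) ≈ -29.16°.

≈ (9°N, 29°W)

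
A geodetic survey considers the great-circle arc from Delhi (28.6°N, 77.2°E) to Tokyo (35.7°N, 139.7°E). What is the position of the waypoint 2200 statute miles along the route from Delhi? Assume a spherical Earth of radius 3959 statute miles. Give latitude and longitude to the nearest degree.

≈ 37°N, 114°E

Write both endpoints as unit vectors p₁, p₂ with components (cos φ cos λ, cos φ sin λ, sin φ).
The central angle between the endpoints is δ = arccos(p₁·p₂) ≈ 0.917 rad (52.5°). The total great-circle distance is δ·R ≈ 0.917 × 3959 ≈ 3629 mi, so the target fraction is f = 2200/3629 ≈ 0.606.
Interpolate at f ≈ 0.606 with slerp weights a = sin((1−f)δ)/sin δ ≈ 0.445, b = sin(fδ)/sin δ ≈ 0.665.
p = a·p₁ + b·p₂ ≈ (-0.325, 0.730, 0.601); φ = arcsin(p_z) ≈ 36.94°, λ = atan2(p_y, p_x) ≈ 114.01°.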